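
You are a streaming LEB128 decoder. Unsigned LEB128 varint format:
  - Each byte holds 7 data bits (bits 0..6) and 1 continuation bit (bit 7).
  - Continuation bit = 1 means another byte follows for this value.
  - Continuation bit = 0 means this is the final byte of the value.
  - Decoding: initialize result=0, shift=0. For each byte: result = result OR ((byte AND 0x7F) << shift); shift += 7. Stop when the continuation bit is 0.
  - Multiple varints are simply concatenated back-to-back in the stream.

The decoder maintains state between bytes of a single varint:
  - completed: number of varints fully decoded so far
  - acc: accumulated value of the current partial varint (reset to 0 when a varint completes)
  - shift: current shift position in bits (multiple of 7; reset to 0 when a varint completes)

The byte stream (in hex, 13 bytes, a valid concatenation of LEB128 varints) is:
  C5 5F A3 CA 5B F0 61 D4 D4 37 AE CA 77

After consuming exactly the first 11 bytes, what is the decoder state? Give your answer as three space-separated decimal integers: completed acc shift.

Answer: 4 46 7

Derivation:
byte[0]=0xC5 cont=1 payload=0x45: acc |= 69<<0 -> completed=0 acc=69 shift=7
byte[1]=0x5F cont=0 payload=0x5F: varint #1 complete (value=12229); reset -> completed=1 acc=0 shift=0
byte[2]=0xA3 cont=1 payload=0x23: acc |= 35<<0 -> completed=1 acc=35 shift=7
byte[3]=0xCA cont=1 payload=0x4A: acc |= 74<<7 -> completed=1 acc=9507 shift=14
byte[4]=0x5B cont=0 payload=0x5B: varint #2 complete (value=1500451); reset -> completed=2 acc=0 shift=0
byte[5]=0xF0 cont=1 payload=0x70: acc |= 112<<0 -> completed=2 acc=112 shift=7
byte[6]=0x61 cont=0 payload=0x61: varint #3 complete (value=12528); reset -> completed=3 acc=0 shift=0
byte[7]=0xD4 cont=1 payload=0x54: acc |= 84<<0 -> completed=3 acc=84 shift=7
byte[8]=0xD4 cont=1 payload=0x54: acc |= 84<<7 -> completed=3 acc=10836 shift=14
byte[9]=0x37 cont=0 payload=0x37: varint #4 complete (value=911956); reset -> completed=4 acc=0 shift=0
byte[10]=0xAE cont=1 payload=0x2E: acc |= 46<<0 -> completed=4 acc=46 shift=7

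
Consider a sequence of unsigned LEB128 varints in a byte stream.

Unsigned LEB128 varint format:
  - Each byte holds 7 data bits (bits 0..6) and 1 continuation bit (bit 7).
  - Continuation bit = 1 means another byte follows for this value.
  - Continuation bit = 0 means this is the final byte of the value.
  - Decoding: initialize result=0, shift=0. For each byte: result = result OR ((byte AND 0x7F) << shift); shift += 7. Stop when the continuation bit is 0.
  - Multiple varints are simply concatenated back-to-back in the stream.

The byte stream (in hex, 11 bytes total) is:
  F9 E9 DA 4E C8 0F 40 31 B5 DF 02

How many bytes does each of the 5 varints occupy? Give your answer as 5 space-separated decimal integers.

  byte[0]=0xF9 cont=1 payload=0x79=121: acc |= 121<<0 -> acc=121 shift=7
  byte[1]=0xE9 cont=1 payload=0x69=105: acc |= 105<<7 -> acc=13561 shift=14
  byte[2]=0xDA cont=1 payload=0x5A=90: acc |= 90<<14 -> acc=1488121 shift=21
  byte[3]=0x4E cont=0 payload=0x4E=78: acc |= 78<<21 -> acc=165065977 shift=28 [end]
Varint 1: bytes[0:4] = F9 E9 DA 4E -> value 165065977 (4 byte(s))
  byte[4]=0xC8 cont=1 payload=0x48=72: acc |= 72<<0 -> acc=72 shift=7
  byte[5]=0x0F cont=0 payload=0x0F=15: acc |= 15<<7 -> acc=1992 shift=14 [end]
Varint 2: bytes[4:6] = C8 0F -> value 1992 (2 byte(s))
  byte[6]=0x40 cont=0 payload=0x40=64: acc |= 64<<0 -> acc=64 shift=7 [end]
Varint 3: bytes[6:7] = 40 -> value 64 (1 byte(s))
  byte[7]=0x31 cont=0 payload=0x31=49: acc |= 49<<0 -> acc=49 shift=7 [end]
Varint 4: bytes[7:8] = 31 -> value 49 (1 byte(s))
  byte[8]=0xB5 cont=1 payload=0x35=53: acc |= 53<<0 -> acc=53 shift=7
  byte[9]=0xDF cont=1 payload=0x5F=95: acc |= 95<<7 -> acc=12213 shift=14
  byte[10]=0x02 cont=0 payload=0x02=2: acc |= 2<<14 -> acc=44981 shift=21 [end]
Varint 5: bytes[8:11] = B5 DF 02 -> value 44981 (3 byte(s))

Answer: 4 2 1 1 3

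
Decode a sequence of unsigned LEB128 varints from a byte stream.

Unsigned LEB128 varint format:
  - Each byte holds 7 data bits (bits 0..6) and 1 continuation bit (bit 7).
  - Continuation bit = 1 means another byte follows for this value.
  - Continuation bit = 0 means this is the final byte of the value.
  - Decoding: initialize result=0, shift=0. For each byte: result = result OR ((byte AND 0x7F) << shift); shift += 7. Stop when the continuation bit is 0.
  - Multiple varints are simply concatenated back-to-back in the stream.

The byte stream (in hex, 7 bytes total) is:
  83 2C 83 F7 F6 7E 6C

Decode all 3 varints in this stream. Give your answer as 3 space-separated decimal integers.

  byte[0]=0x83 cont=1 payload=0x03=3: acc |= 3<<0 -> acc=3 shift=7
  byte[1]=0x2C cont=0 payload=0x2C=44: acc |= 44<<7 -> acc=5635 shift=14 [end]
Varint 1: bytes[0:2] = 83 2C -> value 5635 (2 byte(s))
  byte[2]=0x83 cont=1 payload=0x03=3: acc |= 3<<0 -> acc=3 shift=7
  byte[3]=0xF7 cont=1 payload=0x77=119: acc |= 119<<7 -> acc=15235 shift=14
  byte[4]=0xF6 cont=1 payload=0x76=118: acc |= 118<<14 -> acc=1948547 shift=21
  byte[5]=0x7E cont=0 payload=0x7E=126: acc |= 126<<21 -> acc=266189699 shift=28 [end]
Varint 2: bytes[2:6] = 83 F7 F6 7E -> value 266189699 (4 byte(s))
  byte[6]=0x6C cont=0 payload=0x6C=108: acc |= 108<<0 -> acc=108 shift=7 [end]
Varint 3: bytes[6:7] = 6C -> value 108 (1 byte(s))

Answer: 5635 266189699 108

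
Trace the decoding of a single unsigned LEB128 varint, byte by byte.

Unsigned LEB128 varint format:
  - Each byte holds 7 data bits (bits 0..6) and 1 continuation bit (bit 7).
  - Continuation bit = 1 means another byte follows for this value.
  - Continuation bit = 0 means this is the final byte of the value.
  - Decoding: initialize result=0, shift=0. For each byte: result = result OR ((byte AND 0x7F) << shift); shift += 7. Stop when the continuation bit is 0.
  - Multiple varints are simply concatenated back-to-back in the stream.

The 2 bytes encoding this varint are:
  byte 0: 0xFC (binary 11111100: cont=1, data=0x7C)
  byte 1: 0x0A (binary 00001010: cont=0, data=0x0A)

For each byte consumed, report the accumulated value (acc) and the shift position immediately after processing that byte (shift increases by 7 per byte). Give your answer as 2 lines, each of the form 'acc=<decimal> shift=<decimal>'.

Answer: acc=124 shift=7
acc=1404 shift=14

Derivation:
byte 0=0xFC: payload=0x7C=124, contrib = 124<<0 = 124; acc -> 124, shift -> 7
byte 1=0x0A: payload=0x0A=10, contrib = 10<<7 = 1280; acc -> 1404, shift -> 14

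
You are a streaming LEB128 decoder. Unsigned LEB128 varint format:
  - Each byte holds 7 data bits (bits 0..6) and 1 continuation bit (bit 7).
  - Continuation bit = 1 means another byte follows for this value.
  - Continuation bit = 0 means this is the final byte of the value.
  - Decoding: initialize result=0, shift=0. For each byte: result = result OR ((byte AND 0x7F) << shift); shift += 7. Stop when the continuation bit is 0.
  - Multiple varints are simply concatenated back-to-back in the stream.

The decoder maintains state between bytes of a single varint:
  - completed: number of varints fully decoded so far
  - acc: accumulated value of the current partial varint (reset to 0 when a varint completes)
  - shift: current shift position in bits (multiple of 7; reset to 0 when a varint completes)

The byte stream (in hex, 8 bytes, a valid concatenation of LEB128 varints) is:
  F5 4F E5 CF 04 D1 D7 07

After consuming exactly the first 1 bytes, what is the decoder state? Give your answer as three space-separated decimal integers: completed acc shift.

Answer: 0 117 7

Derivation:
byte[0]=0xF5 cont=1 payload=0x75: acc |= 117<<0 -> completed=0 acc=117 shift=7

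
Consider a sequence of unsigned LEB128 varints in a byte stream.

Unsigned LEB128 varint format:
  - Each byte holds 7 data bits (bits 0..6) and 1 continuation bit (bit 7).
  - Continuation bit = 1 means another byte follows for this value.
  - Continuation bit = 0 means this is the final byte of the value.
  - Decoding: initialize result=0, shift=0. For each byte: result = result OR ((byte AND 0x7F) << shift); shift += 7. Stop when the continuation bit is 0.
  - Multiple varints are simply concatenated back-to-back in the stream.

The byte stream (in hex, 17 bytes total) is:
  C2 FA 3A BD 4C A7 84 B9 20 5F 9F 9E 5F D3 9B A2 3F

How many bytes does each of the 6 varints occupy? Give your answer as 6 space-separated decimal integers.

Answer: 3 2 4 1 3 4

Derivation:
  byte[0]=0xC2 cont=1 payload=0x42=66: acc |= 66<<0 -> acc=66 shift=7
  byte[1]=0xFA cont=1 payload=0x7A=122: acc |= 122<<7 -> acc=15682 shift=14
  byte[2]=0x3A cont=0 payload=0x3A=58: acc |= 58<<14 -> acc=965954 shift=21 [end]
Varint 1: bytes[0:3] = C2 FA 3A -> value 965954 (3 byte(s))
  byte[3]=0xBD cont=1 payload=0x3D=61: acc |= 61<<0 -> acc=61 shift=7
  byte[4]=0x4C cont=0 payload=0x4C=76: acc |= 76<<7 -> acc=9789 shift=14 [end]
Varint 2: bytes[3:5] = BD 4C -> value 9789 (2 byte(s))
  byte[5]=0xA7 cont=1 payload=0x27=39: acc |= 39<<0 -> acc=39 shift=7
  byte[6]=0x84 cont=1 payload=0x04=4: acc |= 4<<7 -> acc=551 shift=14
  byte[7]=0xB9 cont=1 payload=0x39=57: acc |= 57<<14 -> acc=934439 shift=21
  byte[8]=0x20 cont=0 payload=0x20=32: acc |= 32<<21 -> acc=68043303 shift=28 [end]
Varint 3: bytes[5:9] = A7 84 B9 20 -> value 68043303 (4 byte(s))
  byte[9]=0x5F cont=0 payload=0x5F=95: acc |= 95<<0 -> acc=95 shift=7 [end]
Varint 4: bytes[9:10] = 5F -> value 95 (1 byte(s))
  byte[10]=0x9F cont=1 payload=0x1F=31: acc |= 31<<0 -> acc=31 shift=7
  byte[11]=0x9E cont=1 payload=0x1E=30: acc |= 30<<7 -> acc=3871 shift=14
  byte[12]=0x5F cont=0 payload=0x5F=95: acc |= 95<<14 -> acc=1560351 shift=21 [end]
Varint 5: bytes[10:13] = 9F 9E 5F -> value 1560351 (3 byte(s))
  byte[13]=0xD3 cont=1 payload=0x53=83: acc |= 83<<0 -> acc=83 shift=7
  byte[14]=0x9B cont=1 payload=0x1B=27: acc |= 27<<7 -> acc=3539 shift=14
  byte[15]=0xA2 cont=1 payload=0x22=34: acc |= 34<<14 -> acc=560595 shift=21
  byte[16]=0x3F cont=0 payload=0x3F=63: acc |= 63<<21 -> acc=132681171 shift=28 [end]
Varint 6: bytes[13:17] = D3 9B A2 3F -> value 132681171 (4 byte(s))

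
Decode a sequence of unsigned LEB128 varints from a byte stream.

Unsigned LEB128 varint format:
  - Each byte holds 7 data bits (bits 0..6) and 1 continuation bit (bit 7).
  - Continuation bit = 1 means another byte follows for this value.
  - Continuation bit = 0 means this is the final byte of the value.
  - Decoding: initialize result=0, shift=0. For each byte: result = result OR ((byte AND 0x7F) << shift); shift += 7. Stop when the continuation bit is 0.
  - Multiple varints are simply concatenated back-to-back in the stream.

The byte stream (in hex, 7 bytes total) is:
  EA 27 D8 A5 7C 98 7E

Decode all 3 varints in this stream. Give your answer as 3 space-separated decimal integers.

  byte[0]=0xEA cont=1 payload=0x6A=106: acc |= 106<<0 -> acc=106 shift=7
  byte[1]=0x27 cont=0 payload=0x27=39: acc |= 39<<7 -> acc=5098 shift=14 [end]
Varint 1: bytes[0:2] = EA 27 -> value 5098 (2 byte(s))
  byte[2]=0xD8 cont=1 payload=0x58=88: acc |= 88<<0 -> acc=88 shift=7
  byte[3]=0xA5 cont=1 payload=0x25=37: acc |= 37<<7 -> acc=4824 shift=14
  byte[4]=0x7C cont=0 payload=0x7C=124: acc |= 124<<14 -> acc=2036440 shift=21 [end]
Varint 2: bytes[2:5] = D8 A5 7C -> value 2036440 (3 byte(s))
  byte[5]=0x98 cont=1 payload=0x18=24: acc |= 24<<0 -> acc=24 shift=7
  byte[6]=0x7E cont=0 payload=0x7E=126: acc |= 126<<7 -> acc=16152 shift=14 [end]
Varint 3: bytes[5:7] = 98 7E -> value 16152 (2 byte(s))

Answer: 5098 2036440 16152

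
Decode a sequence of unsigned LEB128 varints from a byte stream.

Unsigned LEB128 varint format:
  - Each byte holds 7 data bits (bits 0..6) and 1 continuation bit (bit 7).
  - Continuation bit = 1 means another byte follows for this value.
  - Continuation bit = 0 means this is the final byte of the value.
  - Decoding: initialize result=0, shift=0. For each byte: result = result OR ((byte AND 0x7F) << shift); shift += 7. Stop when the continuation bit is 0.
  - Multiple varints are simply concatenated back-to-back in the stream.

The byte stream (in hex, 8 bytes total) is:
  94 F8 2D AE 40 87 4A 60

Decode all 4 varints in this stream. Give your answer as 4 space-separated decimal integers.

Answer: 752660 8238 9479 96

Derivation:
  byte[0]=0x94 cont=1 payload=0x14=20: acc |= 20<<0 -> acc=20 shift=7
  byte[1]=0xF8 cont=1 payload=0x78=120: acc |= 120<<7 -> acc=15380 shift=14
  byte[2]=0x2D cont=0 payload=0x2D=45: acc |= 45<<14 -> acc=752660 shift=21 [end]
Varint 1: bytes[0:3] = 94 F8 2D -> value 752660 (3 byte(s))
  byte[3]=0xAE cont=1 payload=0x2E=46: acc |= 46<<0 -> acc=46 shift=7
  byte[4]=0x40 cont=0 payload=0x40=64: acc |= 64<<7 -> acc=8238 shift=14 [end]
Varint 2: bytes[3:5] = AE 40 -> value 8238 (2 byte(s))
  byte[5]=0x87 cont=1 payload=0x07=7: acc |= 7<<0 -> acc=7 shift=7
  byte[6]=0x4A cont=0 payload=0x4A=74: acc |= 74<<7 -> acc=9479 shift=14 [end]
Varint 3: bytes[5:7] = 87 4A -> value 9479 (2 byte(s))
  byte[7]=0x60 cont=0 payload=0x60=96: acc |= 96<<0 -> acc=96 shift=7 [end]
Varint 4: bytes[7:8] = 60 -> value 96 (1 byte(s))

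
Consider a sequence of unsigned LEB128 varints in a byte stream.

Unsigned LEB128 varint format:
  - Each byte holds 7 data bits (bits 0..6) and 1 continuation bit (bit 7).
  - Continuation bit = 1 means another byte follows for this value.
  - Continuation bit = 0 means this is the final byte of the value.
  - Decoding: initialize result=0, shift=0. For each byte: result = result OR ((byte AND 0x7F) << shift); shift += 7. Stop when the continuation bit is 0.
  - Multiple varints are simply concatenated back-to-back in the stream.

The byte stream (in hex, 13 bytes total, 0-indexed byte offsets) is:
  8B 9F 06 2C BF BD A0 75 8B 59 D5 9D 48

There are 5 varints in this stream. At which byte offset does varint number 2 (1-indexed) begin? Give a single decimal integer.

Answer: 3

Derivation:
  byte[0]=0x8B cont=1 payload=0x0B=11: acc |= 11<<0 -> acc=11 shift=7
  byte[1]=0x9F cont=1 payload=0x1F=31: acc |= 31<<7 -> acc=3979 shift=14
  byte[2]=0x06 cont=0 payload=0x06=6: acc |= 6<<14 -> acc=102283 shift=21 [end]
Varint 1: bytes[0:3] = 8B 9F 06 -> value 102283 (3 byte(s))
  byte[3]=0x2C cont=0 payload=0x2C=44: acc |= 44<<0 -> acc=44 shift=7 [end]
Varint 2: bytes[3:4] = 2C -> value 44 (1 byte(s))
  byte[4]=0xBF cont=1 payload=0x3F=63: acc |= 63<<0 -> acc=63 shift=7
  byte[5]=0xBD cont=1 payload=0x3D=61: acc |= 61<<7 -> acc=7871 shift=14
  byte[6]=0xA0 cont=1 payload=0x20=32: acc |= 32<<14 -> acc=532159 shift=21
  byte[7]=0x75 cont=0 payload=0x75=117: acc |= 117<<21 -> acc=245898943 shift=28 [end]
Varint 3: bytes[4:8] = BF BD A0 75 -> value 245898943 (4 byte(s))
  byte[8]=0x8B cont=1 payload=0x0B=11: acc |= 11<<0 -> acc=11 shift=7
  byte[9]=0x59 cont=0 payload=0x59=89: acc |= 89<<7 -> acc=11403 shift=14 [end]
Varint 4: bytes[8:10] = 8B 59 -> value 11403 (2 byte(s))
  byte[10]=0xD5 cont=1 payload=0x55=85: acc |= 85<<0 -> acc=85 shift=7
  byte[11]=0x9D cont=1 payload=0x1D=29: acc |= 29<<7 -> acc=3797 shift=14
  byte[12]=0x48 cont=0 payload=0x48=72: acc |= 72<<14 -> acc=1183445 shift=21 [end]
Varint 5: bytes[10:13] = D5 9D 48 -> value 1183445 (3 byte(s))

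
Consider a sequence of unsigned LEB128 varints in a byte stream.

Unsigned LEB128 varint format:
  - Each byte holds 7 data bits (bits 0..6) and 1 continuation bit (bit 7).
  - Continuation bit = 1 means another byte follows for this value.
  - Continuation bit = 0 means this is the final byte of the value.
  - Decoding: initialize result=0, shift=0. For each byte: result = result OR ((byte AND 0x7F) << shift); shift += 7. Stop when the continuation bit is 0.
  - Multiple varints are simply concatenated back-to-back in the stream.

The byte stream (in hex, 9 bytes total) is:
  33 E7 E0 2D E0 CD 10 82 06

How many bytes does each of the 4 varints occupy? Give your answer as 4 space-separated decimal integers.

Answer: 1 3 3 2

Derivation:
  byte[0]=0x33 cont=0 payload=0x33=51: acc |= 51<<0 -> acc=51 shift=7 [end]
Varint 1: bytes[0:1] = 33 -> value 51 (1 byte(s))
  byte[1]=0xE7 cont=1 payload=0x67=103: acc |= 103<<0 -> acc=103 shift=7
  byte[2]=0xE0 cont=1 payload=0x60=96: acc |= 96<<7 -> acc=12391 shift=14
  byte[3]=0x2D cont=0 payload=0x2D=45: acc |= 45<<14 -> acc=749671 shift=21 [end]
Varint 2: bytes[1:4] = E7 E0 2D -> value 749671 (3 byte(s))
  byte[4]=0xE0 cont=1 payload=0x60=96: acc |= 96<<0 -> acc=96 shift=7
  byte[5]=0xCD cont=1 payload=0x4D=77: acc |= 77<<7 -> acc=9952 shift=14
  byte[6]=0x10 cont=0 payload=0x10=16: acc |= 16<<14 -> acc=272096 shift=21 [end]
Varint 3: bytes[4:7] = E0 CD 10 -> value 272096 (3 byte(s))
  byte[7]=0x82 cont=1 payload=0x02=2: acc |= 2<<0 -> acc=2 shift=7
  byte[8]=0x06 cont=0 payload=0x06=6: acc |= 6<<7 -> acc=770 shift=14 [end]
Varint 4: bytes[7:9] = 82 06 -> value 770 (2 byte(s))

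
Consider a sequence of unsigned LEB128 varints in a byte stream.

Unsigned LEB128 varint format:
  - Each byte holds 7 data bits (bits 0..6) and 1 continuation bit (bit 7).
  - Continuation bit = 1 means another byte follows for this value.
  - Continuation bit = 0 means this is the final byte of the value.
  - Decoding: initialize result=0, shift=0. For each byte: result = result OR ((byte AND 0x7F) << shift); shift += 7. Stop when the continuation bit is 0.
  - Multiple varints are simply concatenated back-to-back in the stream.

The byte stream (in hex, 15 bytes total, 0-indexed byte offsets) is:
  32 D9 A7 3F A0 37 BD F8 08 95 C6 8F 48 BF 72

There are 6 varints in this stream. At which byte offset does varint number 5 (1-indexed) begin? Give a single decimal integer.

Answer: 9

Derivation:
  byte[0]=0x32 cont=0 payload=0x32=50: acc |= 50<<0 -> acc=50 shift=7 [end]
Varint 1: bytes[0:1] = 32 -> value 50 (1 byte(s))
  byte[1]=0xD9 cont=1 payload=0x59=89: acc |= 89<<0 -> acc=89 shift=7
  byte[2]=0xA7 cont=1 payload=0x27=39: acc |= 39<<7 -> acc=5081 shift=14
  byte[3]=0x3F cont=0 payload=0x3F=63: acc |= 63<<14 -> acc=1037273 shift=21 [end]
Varint 2: bytes[1:4] = D9 A7 3F -> value 1037273 (3 byte(s))
  byte[4]=0xA0 cont=1 payload=0x20=32: acc |= 32<<0 -> acc=32 shift=7
  byte[5]=0x37 cont=0 payload=0x37=55: acc |= 55<<7 -> acc=7072 shift=14 [end]
Varint 3: bytes[4:6] = A0 37 -> value 7072 (2 byte(s))
  byte[6]=0xBD cont=1 payload=0x3D=61: acc |= 61<<0 -> acc=61 shift=7
  byte[7]=0xF8 cont=1 payload=0x78=120: acc |= 120<<7 -> acc=15421 shift=14
  byte[8]=0x08 cont=0 payload=0x08=8: acc |= 8<<14 -> acc=146493 shift=21 [end]
Varint 4: bytes[6:9] = BD F8 08 -> value 146493 (3 byte(s))
  byte[9]=0x95 cont=1 payload=0x15=21: acc |= 21<<0 -> acc=21 shift=7
  byte[10]=0xC6 cont=1 payload=0x46=70: acc |= 70<<7 -> acc=8981 shift=14
  byte[11]=0x8F cont=1 payload=0x0F=15: acc |= 15<<14 -> acc=254741 shift=21
  byte[12]=0x48 cont=0 payload=0x48=72: acc |= 72<<21 -> acc=151249685 shift=28 [end]
Varint 5: bytes[9:13] = 95 C6 8F 48 -> value 151249685 (4 byte(s))
  byte[13]=0xBF cont=1 payload=0x3F=63: acc |= 63<<0 -> acc=63 shift=7
  byte[14]=0x72 cont=0 payload=0x72=114: acc |= 114<<7 -> acc=14655 shift=14 [end]
Varint 6: bytes[13:15] = BF 72 -> value 14655 (2 byte(s))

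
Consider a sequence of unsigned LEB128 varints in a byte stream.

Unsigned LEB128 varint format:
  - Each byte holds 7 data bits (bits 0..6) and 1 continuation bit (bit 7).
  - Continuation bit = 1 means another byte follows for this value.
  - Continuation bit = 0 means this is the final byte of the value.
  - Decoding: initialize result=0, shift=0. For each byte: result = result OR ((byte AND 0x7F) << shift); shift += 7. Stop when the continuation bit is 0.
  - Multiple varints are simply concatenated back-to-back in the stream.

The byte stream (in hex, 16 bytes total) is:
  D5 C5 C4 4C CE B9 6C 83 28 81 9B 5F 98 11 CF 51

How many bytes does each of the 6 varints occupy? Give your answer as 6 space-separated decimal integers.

Answer: 4 3 2 3 2 2

Derivation:
  byte[0]=0xD5 cont=1 payload=0x55=85: acc |= 85<<0 -> acc=85 shift=7
  byte[1]=0xC5 cont=1 payload=0x45=69: acc |= 69<<7 -> acc=8917 shift=14
  byte[2]=0xC4 cont=1 payload=0x44=68: acc |= 68<<14 -> acc=1123029 shift=21
  byte[3]=0x4C cont=0 payload=0x4C=76: acc |= 76<<21 -> acc=160506581 shift=28 [end]
Varint 1: bytes[0:4] = D5 C5 C4 4C -> value 160506581 (4 byte(s))
  byte[4]=0xCE cont=1 payload=0x4E=78: acc |= 78<<0 -> acc=78 shift=7
  byte[5]=0xB9 cont=1 payload=0x39=57: acc |= 57<<7 -> acc=7374 shift=14
  byte[6]=0x6C cont=0 payload=0x6C=108: acc |= 108<<14 -> acc=1776846 shift=21 [end]
Varint 2: bytes[4:7] = CE B9 6C -> value 1776846 (3 byte(s))
  byte[7]=0x83 cont=1 payload=0x03=3: acc |= 3<<0 -> acc=3 shift=7
  byte[8]=0x28 cont=0 payload=0x28=40: acc |= 40<<7 -> acc=5123 shift=14 [end]
Varint 3: bytes[7:9] = 83 28 -> value 5123 (2 byte(s))
  byte[9]=0x81 cont=1 payload=0x01=1: acc |= 1<<0 -> acc=1 shift=7
  byte[10]=0x9B cont=1 payload=0x1B=27: acc |= 27<<7 -> acc=3457 shift=14
  byte[11]=0x5F cont=0 payload=0x5F=95: acc |= 95<<14 -> acc=1559937 shift=21 [end]
Varint 4: bytes[9:12] = 81 9B 5F -> value 1559937 (3 byte(s))
  byte[12]=0x98 cont=1 payload=0x18=24: acc |= 24<<0 -> acc=24 shift=7
  byte[13]=0x11 cont=0 payload=0x11=17: acc |= 17<<7 -> acc=2200 shift=14 [end]
Varint 5: bytes[12:14] = 98 11 -> value 2200 (2 byte(s))
  byte[14]=0xCF cont=1 payload=0x4F=79: acc |= 79<<0 -> acc=79 shift=7
  byte[15]=0x51 cont=0 payload=0x51=81: acc |= 81<<7 -> acc=10447 shift=14 [end]
Varint 6: bytes[14:16] = CF 51 -> value 10447 (2 byte(s))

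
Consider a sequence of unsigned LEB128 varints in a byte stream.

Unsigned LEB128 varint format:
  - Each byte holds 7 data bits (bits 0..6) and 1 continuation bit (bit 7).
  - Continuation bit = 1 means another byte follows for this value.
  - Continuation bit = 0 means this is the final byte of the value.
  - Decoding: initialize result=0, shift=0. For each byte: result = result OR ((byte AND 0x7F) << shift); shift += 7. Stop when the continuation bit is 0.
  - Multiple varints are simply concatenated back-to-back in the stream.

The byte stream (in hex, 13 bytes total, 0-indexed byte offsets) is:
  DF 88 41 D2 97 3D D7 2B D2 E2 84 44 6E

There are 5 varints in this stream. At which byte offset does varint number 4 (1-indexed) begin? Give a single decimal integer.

  byte[0]=0xDF cont=1 payload=0x5F=95: acc |= 95<<0 -> acc=95 shift=7
  byte[1]=0x88 cont=1 payload=0x08=8: acc |= 8<<7 -> acc=1119 shift=14
  byte[2]=0x41 cont=0 payload=0x41=65: acc |= 65<<14 -> acc=1066079 shift=21 [end]
Varint 1: bytes[0:3] = DF 88 41 -> value 1066079 (3 byte(s))
  byte[3]=0xD2 cont=1 payload=0x52=82: acc |= 82<<0 -> acc=82 shift=7
  byte[4]=0x97 cont=1 payload=0x17=23: acc |= 23<<7 -> acc=3026 shift=14
  byte[5]=0x3D cont=0 payload=0x3D=61: acc |= 61<<14 -> acc=1002450 shift=21 [end]
Varint 2: bytes[3:6] = D2 97 3D -> value 1002450 (3 byte(s))
  byte[6]=0xD7 cont=1 payload=0x57=87: acc |= 87<<0 -> acc=87 shift=7
  byte[7]=0x2B cont=0 payload=0x2B=43: acc |= 43<<7 -> acc=5591 shift=14 [end]
Varint 3: bytes[6:8] = D7 2B -> value 5591 (2 byte(s))
  byte[8]=0xD2 cont=1 payload=0x52=82: acc |= 82<<0 -> acc=82 shift=7
  byte[9]=0xE2 cont=1 payload=0x62=98: acc |= 98<<7 -> acc=12626 shift=14
  byte[10]=0x84 cont=1 payload=0x04=4: acc |= 4<<14 -> acc=78162 shift=21
  byte[11]=0x44 cont=0 payload=0x44=68: acc |= 68<<21 -> acc=142684498 shift=28 [end]
Varint 4: bytes[8:12] = D2 E2 84 44 -> value 142684498 (4 byte(s))
  byte[12]=0x6E cont=0 payload=0x6E=110: acc |= 110<<0 -> acc=110 shift=7 [end]
Varint 5: bytes[12:13] = 6E -> value 110 (1 byte(s))

Answer: 8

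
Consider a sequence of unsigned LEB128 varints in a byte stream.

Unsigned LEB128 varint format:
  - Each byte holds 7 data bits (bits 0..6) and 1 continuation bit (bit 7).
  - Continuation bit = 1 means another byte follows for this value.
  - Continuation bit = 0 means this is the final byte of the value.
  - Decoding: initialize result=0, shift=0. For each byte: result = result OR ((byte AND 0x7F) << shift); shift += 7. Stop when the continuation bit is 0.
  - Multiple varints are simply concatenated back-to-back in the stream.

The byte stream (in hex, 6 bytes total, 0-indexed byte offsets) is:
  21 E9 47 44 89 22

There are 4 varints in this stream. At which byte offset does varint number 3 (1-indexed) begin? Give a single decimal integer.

Answer: 3

Derivation:
  byte[0]=0x21 cont=0 payload=0x21=33: acc |= 33<<0 -> acc=33 shift=7 [end]
Varint 1: bytes[0:1] = 21 -> value 33 (1 byte(s))
  byte[1]=0xE9 cont=1 payload=0x69=105: acc |= 105<<0 -> acc=105 shift=7
  byte[2]=0x47 cont=0 payload=0x47=71: acc |= 71<<7 -> acc=9193 shift=14 [end]
Varint 2: bytes[1:3] = E9 47 -> value 9193 (2 byte(s))
  byte[3]=0x44 cont=0 payload=0x44=68: acc |= 68<<0 -> acc=68 shift=7 [end]
Varint 3: bytes[3:4] = 44 -> value 68 (1 byte(s))
  byte[4]=0x89 cont=1 payload=0x09=9: acc |= 9<<0 -> acc=9 shift=7
  byte[5]=0x22 cont=0 payload=0x22=34: acc |= 34<<7 -> acc=4361 shift=14 [end]
Varint 4: bytes[4:6] = 89 22 -> value 4361 (2 byte(s))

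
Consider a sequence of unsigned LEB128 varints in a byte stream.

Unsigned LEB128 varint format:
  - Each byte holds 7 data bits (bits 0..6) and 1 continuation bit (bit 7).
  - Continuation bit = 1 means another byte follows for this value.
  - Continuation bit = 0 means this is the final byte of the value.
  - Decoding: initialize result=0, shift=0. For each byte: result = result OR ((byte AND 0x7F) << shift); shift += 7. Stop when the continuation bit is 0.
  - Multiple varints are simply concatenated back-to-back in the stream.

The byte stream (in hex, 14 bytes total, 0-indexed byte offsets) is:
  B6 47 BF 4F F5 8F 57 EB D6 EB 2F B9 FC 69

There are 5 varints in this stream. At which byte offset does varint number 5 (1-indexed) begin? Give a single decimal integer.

  byte[0]=0xB6 cont=1 payload=0x36=54: acc |= 54<<0 -> acc=54 shift=7
  byte[1]=0x47 cont=0 payload=0x47=71: acc |= 71<<7 -> acc=9142 shift=14 [end]
Varint 1: bytes[0:2] = B6 47 -> value 9142 (2 byte(s))
  byte[2]=0xBF cont=1 payload=0x3F=63: acc |= 63<<0 -> acc=63 shift=7
  byte[3]=0x4F cont=0 payload=0x4F=79: acc |= 79<<7 -> acc=10175 shift=14 [end]
Varint 2: bytes[2:4] = BF 4F -> value 10175 (2 byte(s))
  byte[4]=0xF5 cont=1 payload=0x75=117: acc |= 117<<0 -> acc=117 shift=7
  byte[5]=0x8F cont=1 payload=0x0F=15: acc |= 15<<7 -> acc=2037 shift=14
  byte[6]=0x57 cont=0 payload=0x57=87: acc |= 87<<14 -> acc=1427445 shift=21 [end]
Varint 3: bytes[4:7] = F5 8F 57 -> value 1427445 (3 byte(s))
  byte[7]=0xEB cont=1 payload=0x6B=107: acc |= 107<<0 -> acc=107 shift=7
  byte[8]=0xD6 cont=1 payload=0x56=86: acc |= 86<<7 -> acc=11115 shift=14
  byte[9]=0xEB cont=1 payload=0x6B=107: acc |= 107<<14 -> acc=1764203 shift=21
  byte[10]=0x2F cont=0 payload=0x2F=47: acc |= 47<<21 -> acc=100330347 shift=28 [end]
Varint 4: bytes[7:11] = EB D6 EB 2F -> value 100330347 (4 byte(s))
  byte[11]=0xB9 cont=1 payload=0x39=57: acc |= 57<<0 -> acc=57 shift=7
  byte[12]=0xFC cont=1 payload=0x7C=124: acc |= 124<<7 -> acc=15929 shift=14
  byte[13]=0x69 cont=0 payload=0x69=105: acc |= 105<<14 -> acc=1736249 shift=21 [end]
Varint 5: bytes[11:14] = B9 FC 69 -> value 1736249 (3 byte(s))

Answer: 11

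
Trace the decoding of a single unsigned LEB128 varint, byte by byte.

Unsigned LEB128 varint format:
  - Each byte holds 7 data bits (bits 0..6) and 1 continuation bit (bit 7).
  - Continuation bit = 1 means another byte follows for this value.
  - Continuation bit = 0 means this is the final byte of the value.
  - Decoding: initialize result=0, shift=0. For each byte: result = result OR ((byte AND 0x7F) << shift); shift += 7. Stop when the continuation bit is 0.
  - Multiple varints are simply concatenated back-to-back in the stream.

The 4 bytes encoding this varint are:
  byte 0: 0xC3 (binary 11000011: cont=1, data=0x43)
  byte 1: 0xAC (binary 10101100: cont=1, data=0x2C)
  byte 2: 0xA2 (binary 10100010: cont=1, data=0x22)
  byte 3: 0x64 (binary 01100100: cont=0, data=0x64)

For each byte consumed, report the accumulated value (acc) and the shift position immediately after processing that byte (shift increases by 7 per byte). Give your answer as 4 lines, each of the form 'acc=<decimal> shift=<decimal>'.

byte 0=0xC3: payload=0x43=67, contrib = 67<<0 = 67; acc -> 67, shift -> 7
byte 1=0xAC: payload=0x2C=44, contrib = 44<<7 = 5632; acc -> 5699, shift -> 14
byte 2=0xA2: payload=0x22=34, contrib = 34<<14 = 557056; acc -> 562755, shift -> 21
byte 3=0x64: payload=0x64=100, contrib = 100<<21 = 209715200; acc -> 210277955, shift -> 28

Answer: acc=67 shift=7
acc=5699 shift=14
acc=562755 shift=21
acc=210277955 shift=28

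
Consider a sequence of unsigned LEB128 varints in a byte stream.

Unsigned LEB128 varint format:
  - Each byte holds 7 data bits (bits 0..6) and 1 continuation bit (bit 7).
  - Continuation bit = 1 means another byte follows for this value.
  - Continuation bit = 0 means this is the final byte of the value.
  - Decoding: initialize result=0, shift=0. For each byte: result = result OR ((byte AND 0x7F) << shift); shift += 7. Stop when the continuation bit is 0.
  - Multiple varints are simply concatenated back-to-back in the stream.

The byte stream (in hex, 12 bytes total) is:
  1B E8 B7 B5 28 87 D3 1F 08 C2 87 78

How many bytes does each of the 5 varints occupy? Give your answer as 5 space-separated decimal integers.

Answer: 1 4 3 1 3

Derivation:
  byte[0]=0x1B cont=0 payload=0x1B=27: acc |= 27<<0 -> acc=27 shift=7 [end]
Varint 1: bytes[0:1] = 1B -> value 27 (1 byte(s))
  byte[1]=0xE8 cont=1 payload=0x68=104: acc |= 104<<0 -> acc=104 shift=7
  byte[2]=0xB7 cont=1 payload=0x37=55: acc |= 55<<7 -> acc=7144 shift=14
  byte[3]=0xB5 cont=1 payload=0x35=53: acc |= 53<<14 -> acc=875496 shift=21
  byte[4]=0x28 cont=0 payload=0x28=40: acc |= 40<<21 -> acc=84761576 shift=28 [end]
Varint 2: bytes[1:5] = E8 B7 B5 28 -> value 84761576 (4 byte(s))
  byte[5]=0x87 cont=1 payload=0x07=7: acc |= 7<<0 -> acc=7 shift=7
  byte[6]=0xD3 cont=1 payload=0x53=83: acc |= 83<<7 -> acc=10631 shift=14
  byte[7]=0x1F cont=0 payload=0x1F=31: acc |= 31<<14 -> acc=518535 shift=21 [end]
Varint 3: bytes[5:8] = 87 D3 1F -> value 518535 (3 byte(s))
  byte[8]=0x08 cont=0 payload=0x08=8: acc |= 8<<0 -> acc=8 shift=7 [end]
Varint 4: bytes[8:9] = 08 -> value 8 (1 byte(s))
  byte[9]=0xC2 cont=1 payload=0x42=66: acc |= 66<<0 -> acc=66 shift=7
  byte[10]=0x87 cont=1 payload=0x07=7: acc |= 7<<7 -> acc=962 shift=14
  byte[11]=0x78 cont=0 payload=0x78=120: acc |= 120<<14 -> acc=1967042 shift=21 [end]
Varint 5: bytes[9:12] = C2 87 78 -> value 1967042 (3 byte(s))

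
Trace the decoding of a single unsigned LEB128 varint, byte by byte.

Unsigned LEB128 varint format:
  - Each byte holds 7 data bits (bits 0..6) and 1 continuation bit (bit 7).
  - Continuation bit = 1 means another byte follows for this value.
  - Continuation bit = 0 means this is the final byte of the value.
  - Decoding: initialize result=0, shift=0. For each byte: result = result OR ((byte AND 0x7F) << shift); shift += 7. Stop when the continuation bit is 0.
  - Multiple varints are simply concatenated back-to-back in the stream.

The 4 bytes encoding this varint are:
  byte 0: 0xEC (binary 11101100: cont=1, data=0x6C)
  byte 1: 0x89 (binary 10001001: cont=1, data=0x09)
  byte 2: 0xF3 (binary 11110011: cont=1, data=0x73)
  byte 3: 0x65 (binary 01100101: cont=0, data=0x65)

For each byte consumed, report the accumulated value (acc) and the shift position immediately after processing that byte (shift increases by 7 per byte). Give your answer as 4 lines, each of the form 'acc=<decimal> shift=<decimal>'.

byte 0=0xEC: payload=0x6C=108, contrib = 108<<0 = 108; acc -> 108, shift -> 7
byte 1=0x89: payload=0x09=9, contrib = 9<<7 = 1152; acc -> 1260, shift -> 14
byte 2=0xF3: payload=0x73=115, contrib = 115<<14 = 1884160; acc -> 1885420, shift -> 21
byte 3=0x65: payload=0x65=101, contrib = 101<<21 = 211812352; acc -> 213697772, shift -> 28

Answer: acc=108 shift=7
acc=1260 shift=14
acc=1885420 shift=21
acc=213697772 shift=28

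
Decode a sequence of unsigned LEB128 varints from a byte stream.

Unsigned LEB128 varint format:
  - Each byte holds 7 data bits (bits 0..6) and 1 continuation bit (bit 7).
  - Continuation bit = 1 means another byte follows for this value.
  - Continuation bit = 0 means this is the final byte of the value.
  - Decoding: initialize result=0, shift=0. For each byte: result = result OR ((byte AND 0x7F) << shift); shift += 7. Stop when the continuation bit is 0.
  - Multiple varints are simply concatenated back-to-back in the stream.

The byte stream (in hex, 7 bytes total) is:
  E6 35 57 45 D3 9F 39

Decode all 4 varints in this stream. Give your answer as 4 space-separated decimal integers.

Answer: 6886 87 69 937939

Derivation:
  byte[0]=0xE6 cont=1 payload=0x66=102: acc |= 102<<0 -> acc=102 shift=7
  byte[1]=0x35 cont=0 payload=0x35=53: acc |= 53<<7 -> acc=6886 shift=14 [end]
Varint 1: bytes[0:2] = E6 35 -> value 6886 (2 byte(s))
  byte[2]=0x57 cont=0 payload=0x57=87: acc |= 87<<0 -> acc=87 shift=7 [end]
Varint 2: bytes[2:3] = 57 -> value 87 (1 byte(s))
  byte[3]=0x45 cont=0 payload=0x45=69: acc |= 69<<0 -> acc=69 shift=7 [end]
Varint 3: bytes[3:4] = 45 -> value 69 (1 byte(s))
  byte[4]=0xD3 cont=1 payload=0x53=83: acc |= 83<<0 -> acc=83 shift=7
  byte[5]=0x9F cont=1 payload=0x1F=31: acc |= 31<<7 -> acc=4051 shift=14
  byte[6]=0x39 cont=0 payload=0x39=57: acc |= 57<<14 -> acc=937939 shift=21 [end]
Varint 4: bytes[4:7] = D3 9F 39 -> value 937939 (3 byte(s))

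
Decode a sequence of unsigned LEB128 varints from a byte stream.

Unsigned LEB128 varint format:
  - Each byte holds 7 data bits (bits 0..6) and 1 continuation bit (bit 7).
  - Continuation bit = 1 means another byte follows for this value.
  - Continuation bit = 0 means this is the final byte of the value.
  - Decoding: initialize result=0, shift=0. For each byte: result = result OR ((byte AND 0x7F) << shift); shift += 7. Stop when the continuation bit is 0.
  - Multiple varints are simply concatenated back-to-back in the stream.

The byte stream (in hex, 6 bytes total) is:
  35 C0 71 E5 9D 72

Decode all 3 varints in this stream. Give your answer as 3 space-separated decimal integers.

Answer: 53 14528 1871589

Derivation:
  byte[0]=0x35 cont=0 payload=0x35=53: acc |= 53<<0 -> acc=53 shift=7 [end]
Varint 1: bytes[0:1] = 35 -> value 53 (1 byte(s))
  byte[1]=0xC0 cont=1 payload=0x40=64: acc |= 64<<0 -> acc=64 shift=7
  byte[2]=0x71 cont=0 payload=0x71=113: acc |= 113<<7 -> acc=14528 shift=14 [end]
Varint 2: bytes[1:3] = C0 71 -> value 14528 (2 byte(s))
  byte[3]=0xE5 cont=1 payload=0x65=101: acc |= 101<<0 -> acc=101 shift=7
  byte[4]=0x9D cont=1 payload=0x1D=29: acc |= 29<<7 -> acc=3813 shift=14
  byte[5]=0x72 cont=0 payload=0x72=114: acc |= 114<<14 -> acc=1871589 shift=21 [end]
Varint 3: bytes[3:6] = E5 9D 72 -> value 1871589 (3 byte(s))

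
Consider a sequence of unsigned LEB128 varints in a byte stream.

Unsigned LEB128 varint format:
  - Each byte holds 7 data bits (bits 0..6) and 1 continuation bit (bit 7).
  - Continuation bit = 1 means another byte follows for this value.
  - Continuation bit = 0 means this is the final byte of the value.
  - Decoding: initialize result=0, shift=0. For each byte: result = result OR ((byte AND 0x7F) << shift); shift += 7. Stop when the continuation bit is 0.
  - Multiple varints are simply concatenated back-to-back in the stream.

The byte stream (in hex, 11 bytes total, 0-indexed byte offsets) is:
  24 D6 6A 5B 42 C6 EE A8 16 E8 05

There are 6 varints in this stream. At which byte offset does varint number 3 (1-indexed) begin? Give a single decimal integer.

  byte[0]=0x24 cont=0 payload=0x24=36: acc |= 36<<0 -> acc=36 shift=7 [end]
Varint 1: bytes[0:1] = 24 -> value 36 (1 byte(s))
  byte[1]=0xD6 cont=1 payload=0x56=86: acc |= 86<<0 -> acc=86 shift=7
  byte[2]=0x6A cont=0 payload=0x6A=106: acc |= 106<<7 -> acc=13654 shift=14 [end]
Varint 2: bytes[1:3] = D6 6A -> value 13654 (2 byte(s))
  byte[3]=0x5B cont=0 payload=0x5B=91: acc |= 91<<0 -> acc=91 shift=7 [end]
Varint 3: bytes[3:4] = 5B -> value 91 (1 byte(s))
  byte[4]=0x42 cont=0 payload=0x42=66: acc |= 66<<0 -> acc=66 shift=7 [end]
Varint 4: bytes[4:5] = 42 -> value 66 (1 byte(s))
  byte[5]=0xC6 cont=1 payload=0x46=70: acc |= 70<<0 -> acc=70 shift=7
  byte[6]=0xEE cont=1 payload=0x6E=110: acc |= 110<<7 -> acc=14150 shift=14
  byte[7]=0xA8 cont=1 payload=0x28=40: acc |= 40<<14 -> acc=669510 shift=21
  byte[8]=0x16 cont=0 payload=0x16=22: acc |= 22<<21 -> acc=46806854 shift=28 [end]
Varint 5: bytes[5:9] = C6 EE A8 16 -> value 46806854 (4 byte(s))
  byte[9]=0xE8 cont=1 payload=0x68=104: acc |= 104<<0 -> acc=104 shift=7
  byte[10]=0x05 cont=0 payload=0x05=5: acc |= 5<<7 -> acc=744 shift=14 [end]
Varint 6: bytes[9:11] = E8 05 -> value 744 (2 byte(s))

Answer: 3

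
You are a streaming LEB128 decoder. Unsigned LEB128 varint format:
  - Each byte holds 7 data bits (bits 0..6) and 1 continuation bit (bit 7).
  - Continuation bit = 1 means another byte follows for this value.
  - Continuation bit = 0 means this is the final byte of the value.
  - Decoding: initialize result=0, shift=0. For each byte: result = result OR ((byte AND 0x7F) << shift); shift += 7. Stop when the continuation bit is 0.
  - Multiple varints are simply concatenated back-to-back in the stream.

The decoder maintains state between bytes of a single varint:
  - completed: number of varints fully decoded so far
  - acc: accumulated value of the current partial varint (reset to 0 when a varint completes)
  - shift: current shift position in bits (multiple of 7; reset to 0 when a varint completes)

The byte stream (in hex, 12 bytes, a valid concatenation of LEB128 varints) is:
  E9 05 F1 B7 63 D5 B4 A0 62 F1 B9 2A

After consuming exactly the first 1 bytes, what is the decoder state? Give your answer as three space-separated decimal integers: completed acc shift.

Answer: 0 105 7

Derivation:
byte[0]=0xE9 cont=1 payload=0x69: acc |= 105<<0 -> completed=0 acc=105 shift=7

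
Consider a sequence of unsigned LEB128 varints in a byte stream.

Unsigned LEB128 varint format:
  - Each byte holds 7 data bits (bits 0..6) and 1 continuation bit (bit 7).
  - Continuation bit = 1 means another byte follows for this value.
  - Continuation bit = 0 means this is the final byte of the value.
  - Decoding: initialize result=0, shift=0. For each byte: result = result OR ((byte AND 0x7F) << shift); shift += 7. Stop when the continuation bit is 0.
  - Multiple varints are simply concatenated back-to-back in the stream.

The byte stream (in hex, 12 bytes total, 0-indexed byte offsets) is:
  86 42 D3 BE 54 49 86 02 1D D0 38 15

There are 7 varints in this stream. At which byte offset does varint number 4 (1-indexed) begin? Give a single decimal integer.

Answer: 6

Derivation:
  byte[0]=0x86 cont=1 payload=0x06=6: acc |= 6<<0 -> acc=6 shift=7
  byte[1]=0x42 cont=0 payload=0x42=66: acc |= 66<<7 -> acc=8454 shift=14 [end]
Varint 1: bytes[0:2] = 86 42 -> value 8454 (2 byte(s))
  byte[2]=0xD3 cont=1 payload=0x53=83: acc |= 83<<0 -> acc=83 shift=7
  byte[3]=0xBE cont=1 payload=0x3E=62: acc |= 62<<7 -> acc=8019 shift=14
  byte[4]=0x54 cont=0 payload=0x54=84: acc |= 84<<14 -> acc=1384275 shift=21 [end]
Varint 2: bytes[2:5] = D3 BE 54 -> value 1384275 (3 byte(s))
  byte[5]=0x49 cont=0 payload=0x49=73: acc |= 73<<0 -> acc=73 shift=7 [end]
Varint 3: bytes[5:6] = 49 -> value 73 (1 byte(s))
  byte[6]=0x86 cont=1 payload=0x06=6: acc |= 6<<0 -> acc=6 shift=7
  byte[7]=0x02 cont=0 payload=0x02=2: acc |= 2<<7 -> acc=262 shift=14 [end]
Varint 4: bytes[6:8] = 86 02 -> value 262 (2 byte(s))
  byte[8]=0x1D cont=0 payload=0x1D=29: acc |= 29<<0 -> acc=29 shift=7 [end]
Varint 5: bytes[8:9] = 1D -> value 29 (1 byte(s))
  byte[9]=0xD0 cont=1 payload=0x50=80: acc |= 80<<0 -> acc=80 shift=7
  byte[10]=0x38 cont=0 payload=0x38=56: acc |= 56<<7 -> acc=7248 shift=14 [end]
Varint 6: bytes[9:11] = D0 38 -> value 7248 (2 byte(s))
  byte[11]=0x15 cont=0 payload=0x15=21: acc |= 21<<0 -> acc=21 shift=7 [end]
Varint 7: bytes[11:12] = 15 -> value 21 (1 byte(s))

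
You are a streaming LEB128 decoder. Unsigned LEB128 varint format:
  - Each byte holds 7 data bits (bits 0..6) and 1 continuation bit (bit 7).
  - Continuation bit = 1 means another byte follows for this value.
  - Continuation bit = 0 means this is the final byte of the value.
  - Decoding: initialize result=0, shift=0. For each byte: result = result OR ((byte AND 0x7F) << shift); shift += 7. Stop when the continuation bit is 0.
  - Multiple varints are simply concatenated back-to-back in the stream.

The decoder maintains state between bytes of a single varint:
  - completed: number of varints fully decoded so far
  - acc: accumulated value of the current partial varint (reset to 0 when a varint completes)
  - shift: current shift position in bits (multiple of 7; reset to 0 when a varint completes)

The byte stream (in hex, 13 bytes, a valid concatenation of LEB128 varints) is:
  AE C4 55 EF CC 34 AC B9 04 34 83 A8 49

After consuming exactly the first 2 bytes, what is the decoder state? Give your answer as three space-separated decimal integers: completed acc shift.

byte[0]=0xAE cont=1 payload=0x2E: acc |= 46<<0 -> completed=0 acc=46 shift=7
byte[1]=0xC4 cont=1 payload=0x44: acc |= 68<<7 -> completed=0 acc=8750 shift=14

Answer: 0 8750 14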